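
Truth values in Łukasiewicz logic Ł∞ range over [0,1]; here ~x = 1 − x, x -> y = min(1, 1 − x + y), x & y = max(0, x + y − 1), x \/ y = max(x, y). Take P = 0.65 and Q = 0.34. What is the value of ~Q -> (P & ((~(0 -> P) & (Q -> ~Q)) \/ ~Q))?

0.65

~Q = 1 − 0.34 = 0.66
0 -> P = min(1, 1 − 0.00 + 0.65) = min(1, 1.65) = 1.00
~(0 -> P) = 1 − 1.00 = 0.00
Q -> ~Q = min(1, 1 − 0.34 + 0.66) = min(1, 1.32) = 1.00
~(0 -> P) & (Q -> ~Q) = max(0, 0.00 + 1.00 − 1) = max(0, 0.00) = 0.00
(~(0 -> P) & (Q -> ~Q)) \/ ~Q = max(0.00, 0.66) = 0.66
P & ((~(0 -> P) & (Q -> ~Q)) \/ ~Q) = max(0, 0.65 + 0.66 − 1) = max(0, 0.31) = 0.31
~Q -> (P & ((~(0 -> P) & (Q -> ~Q)) \/ ~Q)) = min(1, 1 − 0.66 + 0.31) = min(1, 0.65) = 0.65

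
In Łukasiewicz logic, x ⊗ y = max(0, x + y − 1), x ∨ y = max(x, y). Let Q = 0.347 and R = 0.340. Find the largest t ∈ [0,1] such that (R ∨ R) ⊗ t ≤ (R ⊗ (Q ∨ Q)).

R ∨ R = max(0.340, 0.340) = 0.340
So the left factor is R ∨ R = 0.340.
Q ∨ Q = max(0.347, 0.347) = 0.347
R ⊗ (Q ∨ Q) = max(0, 0.340 + 0.347 − 1) = max(0, -0.313) = 0.000
So the right-hand bound is R ⊗ (Q ∨ Q) = 0.000.
The residuum of the Łukasiewicz t-norm gives the supremum: min(1, 1 − 0.340 + 0.000).
1 − 0.340 + 0.000 = 0.660, so t = min(1, 0.660) = 0.660.
Check: 0.340 ⊗ 0.660 = max(0, 0.000) = 0.000 ≤ 0.000.

0.660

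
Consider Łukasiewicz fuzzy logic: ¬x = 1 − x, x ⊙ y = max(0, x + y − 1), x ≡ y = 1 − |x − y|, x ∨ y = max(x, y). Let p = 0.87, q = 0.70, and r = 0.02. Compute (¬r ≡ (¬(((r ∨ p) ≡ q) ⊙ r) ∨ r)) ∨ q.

0.98

¬r = 1 − 0.02 = 0.98
r ∨ p = max(0.02, 0.87) = 0.87
(r ∨ p) ≡ q = 1 − |0.87 − 0.70| = 1 − 0.17 = 0.83
((r ∨ p) ≡ q) ⊙ r = max(0, 0.83 + 0.02 − 1) = max(0, -0.15) = 0.00
¬(((r ∨ p) ≡ q) ⊙ r) = 1 − 0.00 = 1.00
¬(((r ∨ p) ≡ q) ⊙ r) ∨ r = max(1.00, 0.02) = 1.00
¬r ≡ (¬(((r ∨ p) ≡ q) ⊙ r) ∨ r) = 1 − |0.98 − 1.00| = 1 − 0.02 = 0.98
(¬r ≡ (¬(((r ∨ p) ≡ q) ⊙ r) ∨ r)) ∨ q = max(0.98, 0.70) = 0.98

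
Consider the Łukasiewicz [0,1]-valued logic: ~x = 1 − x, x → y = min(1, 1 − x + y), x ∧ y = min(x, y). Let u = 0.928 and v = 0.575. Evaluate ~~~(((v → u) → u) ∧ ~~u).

0.072

v → u = min(1, 1 − 0.575 + 0.928) = min(1, 1.353) = 1.000
(v → u) → u = min(1, 1 − 1.000 + 0.928) = min(1, 0.928) = 0.928
~u = 1 − 0.928 = 0.072
~~u = 1 − 0.072 = 0.928
((v → u) → u) ∧ ~~u = min(0.928, 0.928) = 0.928
~(((v → u) → u) ∧ ~~u) = 1 − 0.928 = 0.072
~~(((v → u) → u) ∧ ~~u) = 1 − 0.072 = 0.928
~~~(((v → u) → u) ∧ ~~u) = 1 − 0.928 = 0.072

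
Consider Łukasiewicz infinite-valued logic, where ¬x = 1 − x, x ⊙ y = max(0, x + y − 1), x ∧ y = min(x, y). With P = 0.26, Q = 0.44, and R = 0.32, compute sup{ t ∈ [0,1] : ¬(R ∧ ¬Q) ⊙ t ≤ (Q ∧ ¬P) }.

¬Q = 1 − 0.44 = 0.56
R ∧ ¬Q = min(0.32, 0.56) = 0.32
¬(R ∧ ¬Q) = 1 − 0.32 = 0.68
So the left factor is ¬(R ∧ ¬Q) = 0.68.
¬P = 1 − 0.26 = 0.74
Q ∧ ¬P = min(0.44, 0.74) = 0.44
So the right-hand bound is Q ∧ ¬P = 0.44.
The residuum of the Łukasiewicz t-norm gives the supremum: min(1, 1 − 0.68 + 0.44).
1 − 0.68 + 0.44 = 0.76, so t = min(1, 0.76) = 0.76.
Check: 0.68 ⊙ 0.76 = max(0, 0.44) = 0.44 ≤ 0.44.

0.76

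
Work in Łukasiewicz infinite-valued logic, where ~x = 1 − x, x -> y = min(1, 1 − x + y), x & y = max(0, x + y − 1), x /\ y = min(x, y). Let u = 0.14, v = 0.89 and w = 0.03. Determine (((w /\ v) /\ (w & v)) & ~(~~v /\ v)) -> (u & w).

w /\ v = min(0.03, 0.89) = 0.03
w & v = max(0, 0.03 + 0.89 − 1) = max(0, -0.08) = 0.00
(w /\ v) /\ (w & v) = min(0.03, 0.00) = 0.00
~v = 1 − 0.89 = 0.11
~~v = 1 − 0.11 = 0.89
~~v /\ v = min(0.89, 0.89) = 0.89
~(~~v /\ v) = 1 − 0.89 = 0.11
((w /\ v) /\ (w & v)) & ~(~~v /\ v) = max(0, 0.00 + 0.11 − 1) = max(0, -0.89) = 0.00
u & w = max(0, 0.14 + 0.03 − 1) = max(0, -0.83) = 0.00
(((w /\ v) /\ (w & v)) & ~(~~v /\ v)) -> (u & w) = min(1, 1 − 0.00 + 0.00) = min(1, 1.00) = 1.00

1.00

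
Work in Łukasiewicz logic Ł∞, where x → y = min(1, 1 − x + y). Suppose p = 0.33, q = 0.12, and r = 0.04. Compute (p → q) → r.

p → q = min(1, 1 − 0.33 + 0.12) = min(1, 0.79) = 0.79
(p → q) → r = min(1, 1 − 0.79 + 0.04) = min(1, 0.25) = 0.25

0.25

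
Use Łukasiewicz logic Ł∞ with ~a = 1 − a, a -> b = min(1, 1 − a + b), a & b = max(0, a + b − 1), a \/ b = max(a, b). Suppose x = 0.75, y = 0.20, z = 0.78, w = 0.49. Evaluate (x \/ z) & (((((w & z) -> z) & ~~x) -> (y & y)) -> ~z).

0.75

x \/ z = max(0.75, 0.78) = 0.78
w & z = max(0, 0.49 + 0.78 − 1) = max(0, 0.27) = 0.27
(w & z) -> z = min(1, 1 − 0.27 + 0.78) = min(1, 1.51) = 1.00
~x = 1 − 0.75 = 0.25
~~x = 1 − 0.25 = 0.75
((w & z) -> z) & ~~x = max(0, 1.00 + 0.75 − 1) = max(0, 0.75) = 0.75
y & y = max(0, 0.20 + 0.20 − 1) = max(0, -0.60) = 0.00
(((w & z) -> z) & ~~x) -> (y & y) = min(1, 1 − 0.75 + 0.00) = min(1, 0.25) = 0.25
~z = 1 − 0.78 = 0.22
((((w & z) -> z) & ~~x) -> (y & y)) -> ~z = min(1, 1 − 0.25 + 0.22) = min(1, 0.97) = 0.97
(x \/ z) & (((((w & z) -> z) & ~~x) -> (y & y)) -> ~z) = max(0, 0.78 + 0.97 − 1) = max(0, 0.75) = 0.75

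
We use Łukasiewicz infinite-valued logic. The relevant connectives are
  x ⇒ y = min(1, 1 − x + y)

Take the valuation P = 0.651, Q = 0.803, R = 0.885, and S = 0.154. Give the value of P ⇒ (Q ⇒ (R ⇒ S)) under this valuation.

R ⇒ S = min(1, 1 − 0.885 + 0.154) = min(1, 0.269) = 0.269
Q ⇒ (R ⇒ S) = min(1, 1 − 0.803 + 0.269) = min(1, 0.466) = 0.466
P ⇒ (Q ⇒ (R ⇒ S)) = min(1, 1 − 0.651 + 0.466) = min(1, 0.815) = 0.815

0.815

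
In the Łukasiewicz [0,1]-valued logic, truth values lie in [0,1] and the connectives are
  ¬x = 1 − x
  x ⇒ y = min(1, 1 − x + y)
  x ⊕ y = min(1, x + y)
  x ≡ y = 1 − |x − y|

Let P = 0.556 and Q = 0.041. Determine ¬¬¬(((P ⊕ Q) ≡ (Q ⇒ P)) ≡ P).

0.041

P ⊕ Q = min(1, 0.556 + 0.041) = min(1, 0.597) = 0.597
Q ⇒ P = min(1, 1 − 0.041 + 0.556) = min(1, 1.515) = 1.000
(P ⊕ Q) ≡ (Q ⇒ P) = 1 − |0.597 − 1.000| = 1 − 0.403 = 0.597
((P ⊕ Q) ≡ (Q ⇒ P)) ≡ P = 1 − |0.597 − 0.556| = 1 − 0.041 = 0.959
¬(((P ⊕ Q) ≡ (Q ⇒ P)) ≡ P) = 1 − 0.959 = 0.041
¬¬(((P ⊕ Q) ≡ (Q ⇒ P)) ≡ P) = 1 − 0.041 = 0.959
¬¬¬(((P ⊕ Q) ≡ (Q ⇒ P)) ≡ P) = 1 − 0.959 = 0.041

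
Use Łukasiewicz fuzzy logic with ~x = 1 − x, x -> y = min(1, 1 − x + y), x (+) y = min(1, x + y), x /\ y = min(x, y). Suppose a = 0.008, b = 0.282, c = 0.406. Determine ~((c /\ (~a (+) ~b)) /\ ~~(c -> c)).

~a = 1 − 0.008 = 0.992
~b = 1 − 0.282 = 0.718
~a (+) ~b = min(1, 0.992 + 0.718) = min(1, 1.710) = 1.000
c /\ (~a (+) ~b) = min(0.406, 1.000) = 0.406
c -> c = min(1, 1 − 0.406 + 0.406) = min(1, 1.000) = 1.000
~(c -> c) = 1 − 1.000 = 0.000
~~(c -> c) = 1 − 0.000 = 1.000
(c /\ (~a (+) ~b)) /\ ~~(c -> c) = min(0.406, 1.000) = 0.406
~((c /\ (~a (+) ~b)) /\ ~~(c -> c)) = 1 − 0.406 = 0.594

0.594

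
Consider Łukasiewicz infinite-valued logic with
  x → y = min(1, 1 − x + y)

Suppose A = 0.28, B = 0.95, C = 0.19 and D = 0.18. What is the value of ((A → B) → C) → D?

0.99

A → B = min(1, 1 − 0.28 + 0.95) = min(1, 1.67) = 1.00
(A → B) → C = min(1, 1 − 1.00 + 0.19) = min(1, 0.19) = 0.19
((A → B) → C) → D = min(1, 1 − 0.19 + 0.18) = min(1, 0.99) = 0.99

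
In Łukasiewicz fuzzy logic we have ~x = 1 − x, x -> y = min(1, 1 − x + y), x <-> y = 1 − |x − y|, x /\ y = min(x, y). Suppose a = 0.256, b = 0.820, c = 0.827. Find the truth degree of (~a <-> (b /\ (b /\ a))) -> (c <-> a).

~a = 1 − 0.256 = 0.744
b /\ a = min(0.820, 0.256) = 0.256
b /\ (b /\ a) = min(0.820, 0.256) = 0.256
~a <-> (b /\ (b /\ a)) = 1 − |0.744 − 0.256| = 1 − 0.488 = 0.512
c <-> a = 1 − |0.827 − 0.256| = 1 − 0.571 = 0.429
(~a <-> (b /\ (b /\ a))) -> (c <-> a) = min(1, 1 − 0.512 + 0.429) = min(1, 0.917) = 0.917

0.917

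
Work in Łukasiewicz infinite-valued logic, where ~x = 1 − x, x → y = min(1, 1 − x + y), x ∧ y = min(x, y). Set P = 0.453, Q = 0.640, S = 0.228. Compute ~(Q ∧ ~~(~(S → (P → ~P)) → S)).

0.360

~P = 1 − 0.453 = 0.547
P → ~P = min(1, 1 − 0.453 + 0.547) = min(1, 1.094) = 1.000
S → (P → ~P) = min(1, 1 − 0.228 + 1.000) = min(1, 1.772) = 1.000
~(S → (P → ~P)) = 1 − 1.000 = 0.000
~(S → (P → ~P)) → S = min(1, 1 − 0.000 + 0.228) = min(1, 1.228) = 1.000
~(~(S → (P → ~P)) → S) = 1 − 1.000 = 0.000
~~(~(S → (P → ~P)) → S) = 1 − 0.000 = 1.000
Q ∧ ~~(~(S → (P → ~P)) → S) = min(0.640, 1.000) = 0.640
~(Q ∧ ~~(~(S → (P → ~P)) → S)) = 1 − 0.640 = 0.360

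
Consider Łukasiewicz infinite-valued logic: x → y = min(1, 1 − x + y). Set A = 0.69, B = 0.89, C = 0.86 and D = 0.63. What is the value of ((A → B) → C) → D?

0.77

A → B = min(1, 1 − 0.69 + 0.89) = min(1, 1.20) = 1.00
(A → B) → C = min(1, 1 − 1.00 + 0.86) = min(1, 0.86) = 0.86
((A → B) → C) → D = min(1, 1 − 0.86 + 0.63) = min(1, 0.77) = 0.77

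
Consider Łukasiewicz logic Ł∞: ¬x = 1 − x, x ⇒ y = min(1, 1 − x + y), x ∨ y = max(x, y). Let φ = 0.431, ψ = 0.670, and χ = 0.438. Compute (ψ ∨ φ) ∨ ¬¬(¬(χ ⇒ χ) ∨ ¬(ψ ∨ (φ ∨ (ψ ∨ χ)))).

0.670

ψ ∨ φ = max(0.670, 0.431) = 0.670
χ ⇒ χ = min(1, 1 − 0.438 + 0.438) = min(1, 1.000) = 1.000
¬(χ ⇒ χ) = 1 − 1.000 = 0.000
ψ ∨ χ = max(0.670, 0.438) = 0.670
φ ∨ (ψ ∨ χ) = max(0.431, 0.670) = 0.670
ψ ∨ (φ ∨ (ψ ∨ χ)) = max(0.670, 0.670) = 0.670
¬(ψ ∨ (φ ∨ (ψ ∨ χ))) = 1 − 0.670 = 0.330
¬(χ ⇒ χ) ∨ ¬(ψ ∨ (φ ∨ (ψ ∨ χ))) = max(0.000, 0.330) = 0.330
¬(¬(χ ⇒ χ) ∨ ¬(ψ ∨ (φ ∨ (ψ ∨ χ)))) = 1 − 0.330 = 0.670
¬¬(¬(χ ⇒ χ) ∨ ¬(ψ ∨ (φ ∨ (ψ ∨ χ)))) = 1 − 0.670 = 0.330
(ψ ∨ φ) ∨ ¬¬(¬(χ ⇒ χ) ∨ ¬(ψ ∨ (φ ∨ (ψ ∨ χ)))) = max(0.670, 0.330) = 0.670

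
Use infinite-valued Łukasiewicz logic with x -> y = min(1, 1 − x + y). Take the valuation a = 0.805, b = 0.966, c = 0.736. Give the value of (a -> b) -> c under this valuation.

0.736

a -> b = min(1, 1 − 0.805 + 0.966) = min(1, 1.161) = 1.000
(a -> b) -> c = min(1, 1 − 1.000 + 0.736) = min(1, 0.736) = 0.736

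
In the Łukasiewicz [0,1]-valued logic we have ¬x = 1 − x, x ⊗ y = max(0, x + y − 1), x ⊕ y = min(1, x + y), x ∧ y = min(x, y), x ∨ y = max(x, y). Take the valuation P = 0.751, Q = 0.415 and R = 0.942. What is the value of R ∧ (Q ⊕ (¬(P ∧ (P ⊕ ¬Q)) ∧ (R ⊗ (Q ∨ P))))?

¬Q = 1 − 0.415 = 0.585
P ⊕ ¬Q = min(1, 0.751 + 0.585) = min(1, 1.336) = 1.000
P ∧ (P ⊕ ¬Q) = min(0.751, 1.000) = 0.751
¬(P ∧ (P ⊕ ¬Q)) = 1 − 0.751 = 0.249
Q ∨ P = max(0.415, 0.751) = 0.751
R ⊗ (Q ∨ P) = max(0, 0.942 + 0.751 − 1) = max(0, 0.693) = 0.693
¬(P ∧ (P ⊕ ¬Q)) ∧ (R ⊗ (Q ∨ P)) = min(0.249, 0.693) = 0.249
Q ⊕ (¬(P ∧ (P ⊕ ¬Q)) ∧ (R ⊗ (Q ∨ P))) = min(1, 0.415 + 0.249) = min(1, 0.664) = 0.664
R ∧ (Q ⊕ (¬(P ∧ (P ⊕ ¬Q)) ∧ (R ⊗ (Q ∨ P)))) = min(0.942, 0.664) = 0.664

0.664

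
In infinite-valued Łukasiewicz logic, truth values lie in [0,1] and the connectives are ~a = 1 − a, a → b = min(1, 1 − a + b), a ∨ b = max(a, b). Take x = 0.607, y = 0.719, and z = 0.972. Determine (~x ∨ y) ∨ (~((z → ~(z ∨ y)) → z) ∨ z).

0.972

~x = 1 − 0.607 = 0.393
~x ∨ y = max(0.393, 0.719) = 0.719
z ∨ y = max(0.972, 0.719) = 0.972
~(z ∨ y) = 1 − 0.972 = 0.028
z → ~(z ∨ y) = min(1, 1 − 0.972 + 0.028) = min(1, 0.056) = 0.056
(z → ~(z ∨ y)) → z = min(1, 1 − 0.056 + 0.972) = min(1, 1.916) = 1.000
~((z → ~(z ∨ y)) → z) = 1 − 1.000 = 0.000
~((z → ~(z ∨ y)) → z) ∨ z = max(0.000, 0.972) = 0.972
(~x ∨ y) ∨ (~((z → ~(z ∨ y)) → z) ∨ z) = max(0.719, 0.972) = 0.972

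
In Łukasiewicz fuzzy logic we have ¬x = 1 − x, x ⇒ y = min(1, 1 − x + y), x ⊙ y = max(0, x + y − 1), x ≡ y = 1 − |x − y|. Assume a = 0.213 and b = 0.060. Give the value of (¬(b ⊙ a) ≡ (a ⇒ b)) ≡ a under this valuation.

0.366

b ⊙ a = max(0, 0.060 + 0.213 − 1) = max(0, -0.727) = 0.000
¬(b ⊙ a) = 1 − 0.000 = 1.000
a ⇒ b = min(1, 1 − 0.213 + 0.060) = min(1, 0.847) = 0.847
¬(b ⊙ a) ≡ (a ⇒ b) = 1 − |1.000 − 0.847| = 1 − 0.153 = 0.847
(¬(b ⊙ a) ≡ (a ⇒ b)) ≡ a = 1 − |0.847 − 0.213| = 1 − 0.634 = 0.366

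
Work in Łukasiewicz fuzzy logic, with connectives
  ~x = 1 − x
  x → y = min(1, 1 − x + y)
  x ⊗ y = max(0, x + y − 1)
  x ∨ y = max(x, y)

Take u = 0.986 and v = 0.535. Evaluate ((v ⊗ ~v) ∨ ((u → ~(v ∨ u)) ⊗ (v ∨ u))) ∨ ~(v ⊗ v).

~v = 1 − 0.535 = 0.465
v ⊗ ~v = max(0, 0.535 + 0.465 − 1) = max(0, 0.000) = 0.000
v ∨ u = max(0.535, 0.986) = 0.986
~(v ∨ u) = 1 − 0.986 = 0.014
u → ~(v ∨ u) = min(1, 1 − 0.986 + 0.014) = min(1, 0.028) = 0.028
(u → ~(v ∨ u)) ⊗ (v ∨ u) = max(0, 0.028 + 0.986 − 1) = max(0, 0.014) = 0.014
(v ⊗ ~v) ∨ ((u → ~(v ∨ u)) ⊗ (v ∨ u)) = max(0.000, 0.014) = 0.014
v ⊗ v = max(0, 0.535 + 0.535 − 1) = max(0, 0.070) = 0.070
~(v ⊗ v) = 1 − 0.070 = 0.930
((v ⊗ ~v) ∨ ((u → ~(v ∨ u)) ⊗ (v ∨ u))) ∨ ~(v ⊗ v) = max(0.014, 0.930) = 0.930

0.930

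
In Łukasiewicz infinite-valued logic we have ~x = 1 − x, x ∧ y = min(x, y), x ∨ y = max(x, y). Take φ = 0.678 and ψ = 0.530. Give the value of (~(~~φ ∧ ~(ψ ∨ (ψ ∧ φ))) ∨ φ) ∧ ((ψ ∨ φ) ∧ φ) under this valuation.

~φ = 1 − 0.678 = 0.322
~~φ = 1 − 0.322 = 0.678
ψ ∧ φ = min(0.530, 0.678) = 0.530
ψ ∨ (ψ ∧ φ) = max(0.530, 0.530) = 0.530
~(ψ ∨ (ψ ∧ φ)) = 1 − 0.530 = 0.470
~~φ ∧ ~(ψ ∨ (ψ ∧ φ)) = min(0.678, 0.470) = 0.470
~(~~φ ∧ ~(ψ ∨ (ψ ∧ φ))) = 1 − 0.470 = 0.530
~(~~φ ∧ ~(ψ ∨ (ψ ∧ φ))) ∨ φ = max(0.530, 0.678) = 0.678
ψ ∨ φ = max(0.530, 0.678) = 0.678
(ψ ∨ φ) ∧ φ = min(0.678, 0.678) = 0.678
(~(~~φ ∧ ~(ψ ∨ (ψ ∧ φ))) ∨ φ) ∧ ((ψ ∨ φ) ∧ φ) = min(0.678, 0.678) = 0.678

0.678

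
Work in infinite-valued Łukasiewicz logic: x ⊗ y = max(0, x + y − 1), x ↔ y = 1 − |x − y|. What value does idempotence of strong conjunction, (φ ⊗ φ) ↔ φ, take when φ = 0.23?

φ ⊗ φ = max(0, 0.23 + 0.23 − 1) = max(0, -0.54) = 0.00
(φ ⊗ φ) ↔ φ = 1 − |0.00 − 0.23| = 1 − 0.23 = 0.77
(The value 0.77 < 1 shows this instance is not satisfied; fails in Ł∞ since a ⊗ a = max(0, 2a−1) ≠ a in general.)

0.77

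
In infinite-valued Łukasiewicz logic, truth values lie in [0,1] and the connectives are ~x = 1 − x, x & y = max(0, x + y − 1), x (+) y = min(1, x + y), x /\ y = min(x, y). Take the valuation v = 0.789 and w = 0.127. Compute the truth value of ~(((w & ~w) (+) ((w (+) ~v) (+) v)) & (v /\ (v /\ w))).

~w = 1 − 0.127 = 0.873
w & ~w = max(0, 0.127 + 0.873 − 1) = max(0, 0.000) = 0.000
~v = 1 − 0.789 = 0.211
w (+) ~v = min(1, 0.127 + 0.211) = min(1, 0.338) = 0.338
(w (+) ~v) (+) v = min(1, 0.338 + 0.789) = min(1, 1.127) = 1.000
(w & ~w) (+) ((w (+) ~v) (+) v) = min(1, 0.000 + 1.000) = min(1, 1.000) = 1.000
v /\ w = min(0.789, 0.127) = 0.127
v /\ (v /\ w) = min(0.789, 0.127) = 0.127
((w & ~w) (+) ((w (+) ~v) (+) v)) & (v /\ (v /\ w)) = max(0, 1.000 + 0.127 − 1) = max(0, 0.127) = 0.127
~(((w & ~w) (+) ((w (+) ~v) (+) v)) & (v /\ (v /\ w))) = 1 − 0.127 = 0.873

0.873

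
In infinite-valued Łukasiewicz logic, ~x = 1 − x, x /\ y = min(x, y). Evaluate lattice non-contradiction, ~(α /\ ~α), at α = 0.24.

~α = 1 − 0.24 = 0.76
α /\ ~α = min(0.24, 0.76) = 0.24
~(α /\ ~α) = 1 − 0.24 = 0.76
(The value 0.76 < 1 shows this instance is not satisfied; not a Ł∞-tautology — its value is 1 − min(a, 1−a).)

0.76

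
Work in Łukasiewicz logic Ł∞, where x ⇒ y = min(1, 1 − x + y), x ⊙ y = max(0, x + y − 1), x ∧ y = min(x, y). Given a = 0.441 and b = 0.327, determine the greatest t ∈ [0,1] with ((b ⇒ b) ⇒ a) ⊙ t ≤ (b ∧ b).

0.886

b ⇒ b = min(1, 1 − 0.327 + 0.327) = min(1, 1.000) = 1.000
(b ⇒ b) ⇒ a = min(1, 1 − 1.000 + 0.441) = min(1, 0.441) = 0.441
So the left factor is (b ⇒ b) ⇒ a = 0.441.
b ∧ b = min(0.327, 0.327) = 0.327
So the right-hand bound is b ∧ b = 0.327.
The residuum of the Łukasiewicz t-norm gives the supremum: min(1, 1 − 0.441 + 0.327).
1 − 0.441 + 0.327 = 0.886, so t = min(1, 0.886) = 0.886.
Check: 0.441 ⊙ 0.886 = max(0, 0.327) = 0.327 ≤ 0.327.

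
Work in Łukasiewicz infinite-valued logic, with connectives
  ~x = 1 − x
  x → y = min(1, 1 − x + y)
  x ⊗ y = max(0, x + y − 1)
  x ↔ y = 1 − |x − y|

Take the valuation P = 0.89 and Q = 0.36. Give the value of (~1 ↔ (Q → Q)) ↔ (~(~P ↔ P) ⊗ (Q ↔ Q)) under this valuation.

~1 = 1 − 1.00 = 0.00
Q → Q = min(1, 1 − 0.36 + 0.36) = min(1, 1.00) = 1.00
~1 ↔ (Q → Q) = 1 − |0.00 − 1.00| = 1 − 1.00 = 0.00
~P = 1 − 0.89 = 0.11
~P ↔ P = 1 − |0.11 − 0.89| = 1 − 0.78 = 0.22
~(~P ↔ P) = 1 − 0.22 = 0.78
Q ↔ Q = 1 − |0.36 − 0.36| = 1 − 0.00 = 1.00
~(~P ↔ P) ⊗ (Q ↔ Q) = max(0, 0.78 + 1.00 − 1) = max(0, 0.78) = 0.78
(~1 ↔ (Q → Q)) ↔ (~(~P ↔ P) ⊗ (Q ↔ Q)) = 1 − |0.00 − 0.78| = 1 − 0.78 = 0.22

0.22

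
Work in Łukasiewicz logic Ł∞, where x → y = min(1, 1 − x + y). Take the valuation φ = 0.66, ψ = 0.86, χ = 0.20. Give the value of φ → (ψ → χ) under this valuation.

0.68

ψ → χ = min(1, 1 − 0.86 + 0.20) = min(1, 0.34) = 0.34
φ → (ψ → χ) = min(1, 1 − 0.66 + 0.34) = min(1, 0.68) = 0.68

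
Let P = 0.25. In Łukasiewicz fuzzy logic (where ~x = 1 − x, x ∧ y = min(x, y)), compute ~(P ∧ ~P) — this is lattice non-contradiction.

~P = 1 − 0.25 = 0.75
P ∧ ~P = min(0.25, 0.75) = 0.25
~(P ∧ ~P) = 1 − 0.25 = 0.75
(The value 0.75 < 1 shows this instance is not satisfied; not a Ł∞-tautology — its value is 1 − min(a, 1−a).)

0.75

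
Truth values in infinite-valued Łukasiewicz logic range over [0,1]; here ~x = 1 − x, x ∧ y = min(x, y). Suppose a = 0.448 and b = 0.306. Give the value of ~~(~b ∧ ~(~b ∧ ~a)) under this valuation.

0.448

~b = 1 − 0.306 = 0.694
~a = 1 − 0.448 = 0.552
~b ∧ ~a = min(0.694, 0.552) = 0.552
~(~b ∧ ~a) = 1 − 0.552 = 0.448
~b ∧ ~(~b ∧ ~a) = min(0.694, 0.448) = 0.448
~(~b ∧ ~(~b ∧ ~a)) = 1 − 0.448 = 0.552
~~(~b ∧ ~(~b ∧ ~a)) = 1 − 0.552 = 0.448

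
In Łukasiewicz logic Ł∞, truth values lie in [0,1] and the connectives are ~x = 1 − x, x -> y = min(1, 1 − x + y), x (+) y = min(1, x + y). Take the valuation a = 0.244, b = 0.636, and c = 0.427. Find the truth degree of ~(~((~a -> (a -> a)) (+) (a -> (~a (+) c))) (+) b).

~a = 1 − 0.244 = 0.756
a -> a = min(1, 1 − 0.244 + 0.244) = min(1, 1.000) = 1.000
~a -> (a -> a) = min(1, 1 − 0.756 + 1.000) = min(1, 1.244) = 1.000
~a (+) c = min(1, 0.756 + 0.427) = min(1, 1.183) = 1.000
a -> (~a (+) c) = min(1, 1 − 0.244 + 1.000) = min(1, 1.756) = 1.000
(~a -> (a -> a)) (+) (a -> (~a (+) c)) = min(1, 1.000 + 1.000) = min(1, 2.000) = 1.000
~((~a -> (a -> a)) (+) (a -> (~a (+) c))) = 1 − 1.000 = 0.000
~((~a -> (a -> a)) (+) (a -> (~a (+) c))) (+) b = min(1, 0.000 + 0.636) = min(1, 0.636) = 0.636
~(~((~a -> (a -> a)) (+) (a -> (~a (+) c))) (+) b) = 1 − 0.636 = 0.364

0.364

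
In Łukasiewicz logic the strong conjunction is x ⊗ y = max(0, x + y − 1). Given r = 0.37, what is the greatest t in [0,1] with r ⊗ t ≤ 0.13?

0.76

The residuum of the Łukasiewicz t-norm gives the supremum: min(1, 1 − 0.37 + 0.13).
1 − 0.37 + 0.13 = 0.76, so t = min(1, 0.76) = 0.76.
Check: 0.37 ⊗ 0.76 = max(0, 0.13) = 0.13 ≤ 0.13.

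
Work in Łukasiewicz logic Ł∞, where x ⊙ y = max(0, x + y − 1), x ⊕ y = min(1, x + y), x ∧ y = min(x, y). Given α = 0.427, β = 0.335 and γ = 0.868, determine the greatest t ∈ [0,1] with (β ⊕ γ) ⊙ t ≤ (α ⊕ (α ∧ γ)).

0.854

β ⊕ γ = min(1, 0.335 + 0.868) = min(1, 1.203) = 1.000
So the left factor is β ⊕ γ = 1.000.
α ∧ γ = min(0.427, 0.868) = 0.427
α ⊕ (α ∧ γ) = min(1, 0.427 + 0.427) = min(1, 0.854) = 0.854
So the right-hand bound is α ⊕ (α ∧ γ) = 0.854.
The residuum of the Łukasiewicz t-norm gives the supremum: min(1, 1 − 1.000 + 0.854).
1 − 1.000 + 0.854 = 0.854, so t = min(1, 0.854) = 0.854.
Check: 1.000 ⊙ 0.854 = max(0, 0.854) = 0.854 ≤ 0.854.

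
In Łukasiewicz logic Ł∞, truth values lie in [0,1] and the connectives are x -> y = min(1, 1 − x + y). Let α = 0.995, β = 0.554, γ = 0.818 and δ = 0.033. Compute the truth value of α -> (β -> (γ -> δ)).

γ -> δ = min(1, 1 − 0.818 + 0.033) = min(1, 0.215) = 0.215
β -> (γ -> δ) = min(1, 1 − 0.554 + 0.215) = min(1, 0.661) = 0.661
α -> (β -> (γ -> δ)) = min(1, 1 − 0.995 + 0.661) = min(1, 0.666) = 0.666

0.666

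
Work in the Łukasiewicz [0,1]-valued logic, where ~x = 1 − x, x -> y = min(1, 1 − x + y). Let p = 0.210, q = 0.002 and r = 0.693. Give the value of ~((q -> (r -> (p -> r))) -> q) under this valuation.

0.998

p -> r = min(1, 1 − 0.210 + 0.693) = min(1, 1.483) = 1.000
r -> (p -> r) = min(1, 1 − 0.693 + 1.000) = min(1, 1.307) = 1.000
q -> (r -> (p -> r)) = min(1, 1 − 0.002 + 1.000) = min(1, 1.998) = 1.000
(q -> (r -> (p -> r))) -> q = min(1, 1 − 1.000 + 0.002) = min(1, 0.002) = 0.002
~((q -> (r -> (p -> r))) -> q) = 1 − 0.002 = 0.998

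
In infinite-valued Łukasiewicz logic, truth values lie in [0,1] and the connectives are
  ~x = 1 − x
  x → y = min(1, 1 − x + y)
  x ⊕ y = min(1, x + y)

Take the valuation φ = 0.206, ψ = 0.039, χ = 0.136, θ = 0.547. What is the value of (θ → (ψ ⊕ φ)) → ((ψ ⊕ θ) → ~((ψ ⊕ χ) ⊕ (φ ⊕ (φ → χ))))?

0.716

ψ ⊕ φ = min(1, 0.039 + 0.206) = min(1, 0.245) = 0.245
θ → (ψ ⊕ φ) = min(1, 1 − 0.547 + 0.245) = min(1, 0.698) = 0.698
ψ ⊕ θ = min(1, 0.039 + 0.547) = min(1, 0.586) = 0.586
ψ ⊕ χ = min(1, 0.039 + 0.136) = min(1, 0.175) = 0.175
φ → χ = min(1, 1 − 0.206 + 0.136) = min(1, 0.930) = 0.930
φ ⊕ (φ → χ) = min(1, 0.206 + 0.930) = min(1, 1.136) = 1.000
(ψ ⊕ χ) ⊕ (φ ⊕ (φ → χ)) = min(1, 0.175 + 1.000) = min(1, 1.175) = 1.000
~((ψ ⊕ χ) ⊕ (φ ⊕ (φ → χ))) = 1 − 1.000 = 0.000
(ψ ⊕ θ) → ~((ψ ⊕ χ) ⊕ (φ ⊕ (φ → χ))) = min(1, 1 − 0.586 + 0.000) = min(1, 0.414) = 0.414
(θ → (ψ ⊕ φ)) → ((ψ ⊕ θ) → ~((ψ ⊕ χ) ⊕ (φ ⊕ (φ → χ)))) = min(1, 1 − 0.698 + 0.414) = min(1, 0.716) = 0.716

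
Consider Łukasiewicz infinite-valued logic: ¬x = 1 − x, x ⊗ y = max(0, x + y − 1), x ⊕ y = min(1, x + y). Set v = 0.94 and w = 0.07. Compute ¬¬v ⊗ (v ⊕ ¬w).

¬v = 1 − 0.94 = 0.06
¬¬v = 1 − 0.06 = 0.94
¬w = 1 − 0.07 = 0.93
v ⊕ ¬w = min(1, 0.94 + 0.93) = min(1, 1.87) = 1.00
¬¬v ⊗ (v ⊕ ¬w) = max(0, 0.94 + 1.00 − 1) = max(0, 0.94) = 0.94

0.94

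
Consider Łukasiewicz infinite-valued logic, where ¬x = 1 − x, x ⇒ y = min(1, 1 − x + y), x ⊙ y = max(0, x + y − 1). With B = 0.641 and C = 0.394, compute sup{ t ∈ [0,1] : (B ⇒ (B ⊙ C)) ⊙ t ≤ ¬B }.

B ⊙ C = max(0, 0.641 + 0.394 − 1) = max(0, 0.035) = 0.035
B ⇒ (B ⊙ C) = min(1, 1 − 0.641 + 0.035) = min(1, 0.394) = 0.394
So the left factor is B ⇒ (B ⊙ C) = 0.394.
¬B = 1 − 0.641 = 0.359
So the right-hand bound is ¬B = 0.359.
The residuum of the Łukasiewicz t-norm gives the supremum: min(1, 1 − 0.394 + 0.359).
1 − 0.394 + 0.359 = 0.965, so t = min(1, 0.965) = 0.965.
Check: 0.394 ⊙ 0.965 = max(0, 0.359) = 0.359 ≤ 0.359.

0.965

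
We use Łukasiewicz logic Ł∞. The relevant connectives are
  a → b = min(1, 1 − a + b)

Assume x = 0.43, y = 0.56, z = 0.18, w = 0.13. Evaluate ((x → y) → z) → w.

0.95

x → y = min(1, 1 − 0.43 + 0.56) = min(1, 1.13) = 1.00
(x → y) → z = min(1, 1 − 1.00 + 0.18) = min(1, 0.18) = 0.18
((x → y) → z) → w = min(1, 1 − 0.18 + 0.13) = min(1, 0.95) = 0.95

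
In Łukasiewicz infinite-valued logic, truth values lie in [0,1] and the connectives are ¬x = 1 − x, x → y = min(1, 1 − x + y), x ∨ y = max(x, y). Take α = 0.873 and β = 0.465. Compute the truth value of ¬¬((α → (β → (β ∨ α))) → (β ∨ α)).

β ∨ α = max(0.465, 0.873) = 0.873
β → (β ∨ α) = min(1, 1 − 0.465 + 0.873) = min(1, 1.408) = 1.000
α → (β → (β ∨ α)) = min(1, 1 − 0.873 + 1.000) = min(1, 1.127) = 1.000
(α → (β → (β ∨ α))) → (β ∨ α) = min(1, 1 − 1.000 + 0.873) = min(1, 0.873) = 0.873
¬((α → (β → (β ∨ α))) → (β ∨ α)) = 1 − 0.873 = 0.127
¬¬((α → (β → (β ∨ α))) → (β ∨ α)) = 1 − 0.127 = 0.873

0.873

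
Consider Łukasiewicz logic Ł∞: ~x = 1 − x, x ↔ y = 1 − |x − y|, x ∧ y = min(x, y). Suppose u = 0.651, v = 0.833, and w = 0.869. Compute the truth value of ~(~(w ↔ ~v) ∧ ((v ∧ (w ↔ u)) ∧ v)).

~v = 1 − 0.833 = 0.167
w ↔ ~v = 1 − |0.869 − 0.167| = 1 − 0.702 = 0.298
~(w ↔ ~v) = 1 − 0.298 = 0.702
w ↔ u = 1 − |0.869 − 0.651| = 1 − 0.218 = 0.782
v ∧ (w ↔ u) = min(0.833, 0.782) = 0.782
(v ∧ (w ↔ u)) ∧ v = min(0.782, 0.833) = 0.782
~(w ↔ ~v) ∧ ((v ∧ (w ↔ u)) ∧ v) = min(0.702, 0.782) = 0.702
~(~(w ↔ ~v) ∧ ((v ∧ (w ↔ u)) ∧ v)) = 1 − 0.702 = 0.298

0.298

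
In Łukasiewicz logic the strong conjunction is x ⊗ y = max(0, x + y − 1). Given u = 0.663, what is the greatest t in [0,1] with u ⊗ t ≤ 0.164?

The residuum of the Łukasiewicz t-norm gives the supremum: min(1, 1 − 0.663 + 0.164).
1 − 0.663 + 0.164 = 0.501, so t = min(1, 0.501) = 0.501.
Check: 0.663 ⊗ 0.501 = max(0, 0.164) = 0.164 ≤ 0.164.

0.501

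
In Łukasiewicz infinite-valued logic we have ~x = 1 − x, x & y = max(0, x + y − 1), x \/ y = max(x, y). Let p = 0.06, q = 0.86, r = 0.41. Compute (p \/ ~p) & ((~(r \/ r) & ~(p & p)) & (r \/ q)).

~p = 1 − 0.06 = 0.94
p \/ ~p = max(0.06, 0.94) = 0.94
r \/ r = max(0.41, 0.41) = 0.41
~(r \/ r) = 1 − 0.41 = 0.59
p & p = max(0, 0.06 + 0.06 − 1) = max(0, -0.88) = 0.00
~(p & p) = 1 − 0.00 = 1.00
~(r \/ r) & ~(p & p) = max(0, 0.59 + 1.00 − 1) = max(0, 0.59) = 0.59
r \/ q = max(0.41, 0.86) = 0.86
(~(r \/ r) & ~(p & p)) & (r \/ q) = max(0, 0.59 + 0.86 − 1) = max(0, 0.45) = 0.45
(p \/ ~p) & ((~(r \/ r) & ~(p & p)) & (r \/ q)) = max(0, 0.94 + 0.45 − 1) = max(0, 0.39) = 0.39

0.39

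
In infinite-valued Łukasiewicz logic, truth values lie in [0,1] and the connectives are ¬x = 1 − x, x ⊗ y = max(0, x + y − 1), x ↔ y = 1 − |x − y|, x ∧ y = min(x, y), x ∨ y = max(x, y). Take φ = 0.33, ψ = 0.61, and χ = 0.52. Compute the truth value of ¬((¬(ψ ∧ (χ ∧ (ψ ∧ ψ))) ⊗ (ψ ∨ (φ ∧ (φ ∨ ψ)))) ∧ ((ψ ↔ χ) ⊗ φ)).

0.91

ψ ∧ ψ = min(0.61, 0.61) = 0.61
χ ∧ (ψ ∧ ψ) = min(0.52, 0.61) = 0.52
ψ ∧ (χ ∧ (ψ ∧ ψ)) = min(0.61, 0.52) = 0.52
¬(ψ ∧ (χ ∧ (ψ ∧ ψ))) = 1 − 0.52 = 0.48
φ ∨ ψ = max(0.33, 0.61) = 0.61
φ ∧ (φ ∨ ψ) = min(0.33, 0.61) = 0.33
ψ ∨ (φ ∧ (φ ∨ ψ)) = max(0.61, 0.33) = 0.61
¬(ψ ∧ (χ ∧ (ψ ∧ ψ))) ⊗ (ψ ∨ (φ ∧ (φ ∨ ψ))) = max(0, 0.48 + 0.61 − 1) = max(0, 0.09) = 0.09
ψ ↔ χ = 1 − |0.61 − 0.52| = 1 − 0.09 = 0.91
(ψ ↔ χ) ⊗ φ = max(0, 0.91 + 0.33 − 1) = max(0, 0.24) = 0.24
(¬(ψ ∧ (χ ∧ (ψ ∧ ψ))) ⊗ (ψ ∨ (φ ∧ (φ ∨ ψ)))) ∧ ((ψ ↔ χ) ⊗ φ) = min(0.09, 0.24) = 0.09
¬((¬(ψ ∧ (χ ∧ (ψ ∧ ψ))) ⊗ (ψ ∨ (φ ∧ (φ ∨ ψ)))) ∧ ((ψ ↔ χ) ⊗ φ)) = 1 − 0.09 = 0.91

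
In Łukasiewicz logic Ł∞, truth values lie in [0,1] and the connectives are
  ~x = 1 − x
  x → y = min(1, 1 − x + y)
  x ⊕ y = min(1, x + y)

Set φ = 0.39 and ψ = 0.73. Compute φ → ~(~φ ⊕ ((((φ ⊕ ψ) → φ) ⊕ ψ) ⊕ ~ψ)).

~φ = 1 − 0.39 = 0.61
φ ⊕ ψ = min(1, 0.39 + 0.73) = min(1, 1.12) = 1.00
(φ ⊕ ψ) → φ = min(1, 1 − 1.00 + 0.39) = min(1, 0.39) = 0.39
((φ ⊕ ψ) → φ) ⊕ ψ = min(1, 0.39 + 0.73) = min(1, 1.12) = 1.00
~ψ = 1 − 0.73 = 0.27
(((φ ⊕ ψ) → φ) ⊕ ψ) ⊕ ~ψ = min(1, 1.00 + 0.27) = min(1, 1.27) = 1.00
~φ ⊕ ((((φ ⊕ ψ) → φ) ⊕ ψ) ⊕ ~ψ) = min(1, 0.61 + 1.00) = min(1, 1.61) = 1.00
~(~φ ⊕ ((((φ ⊕ ψ) → φ) ⊕ ψ) ⊕ ~ψ)) = 1 − 1.00 = 0.00
φ → ~(~φ ⊕ ((((φ ⊕ ψ) → φ) ⊕ ψ) ⊕ ~ψ)) = min(1, 1 − 0.39 + 0.00) = min(1, 0.61) = 0.61

0.61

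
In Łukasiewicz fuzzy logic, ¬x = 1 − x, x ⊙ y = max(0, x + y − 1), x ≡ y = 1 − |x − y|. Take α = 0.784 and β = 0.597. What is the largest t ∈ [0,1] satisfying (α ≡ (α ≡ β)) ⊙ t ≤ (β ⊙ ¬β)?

α ≡ β = 1 − |0.784 − 0.597| = 1 − 0.187 = 0.813
α ≡ (α ≡ β) = 1 − |0.784 − 0.813| = 1 − 0.029 = 0.971
So the left factor is α ≡ (α ≡ β) = 0.971.
¬β = 1 − 0.597 = 0.403
β ⊙ ¬β = max(0, 0.597 + 0.403 − 1) = max(0, 0.000) = 0.000
So the right-hand bound is β ⊙ ¬β = 0.000.
The residuum of the Łukasiewicz t-norm gives the supremum: min(1, 1 − 0.971 + 0.000).
1 − 0.971 + 0.000 = 0.029, so t = min(1, 0.029) = 0.029.
Check: 0.971 ⊙ 0.029 = max(0, 0.000) = 0.000 ≤ 0.000.

0.029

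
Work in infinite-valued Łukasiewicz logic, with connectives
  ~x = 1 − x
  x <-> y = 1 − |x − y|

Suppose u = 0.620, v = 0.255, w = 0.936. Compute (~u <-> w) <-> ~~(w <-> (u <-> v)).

~u = 1 − 0.620 = 0.380
~u <-> w = 1 − |0.380 − 0.936| = 1 − 0.556 = 0.444
u <-> v = 1 − |0.620 − 0.255| = 1 − 0.365 = 0.635
w <-> (u <-> v) = 1 − |0.936 − 0.635| = 1 − 0.301 = 0.699
~(w <-> (u <-> v)) = 1 − 0.699 = 0.301
~~(w <-> (u <-> v)) = 1 − 0.301 = 0.699
(~u <-> w) <-> ~~(w <-> (u <-> v)) = 1 − |0.444 − 0.699| = 1 − 0.255 = 0.745

0.745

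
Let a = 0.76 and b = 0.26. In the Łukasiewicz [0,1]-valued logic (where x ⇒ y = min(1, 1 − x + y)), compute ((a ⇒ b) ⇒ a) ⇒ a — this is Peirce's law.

0.76

a ⇒ b = min(1, 1 − 0.76 + 0.26) = min(1, 0.50) = 0.50
(a ⇒ b) ⇒ a = min(1, 1 − 0.50 + 0.76) = min(1, 1.26) = 1.00
((a ⇒ b) ⇒ a) ⇒ a = min(1, 1 − 1.00 + 0.76) = min(1, 0.76) = 0.76
(The value 0.76 < 1 shows this instance is not satisfied; not a Ł∞-tautology in general.)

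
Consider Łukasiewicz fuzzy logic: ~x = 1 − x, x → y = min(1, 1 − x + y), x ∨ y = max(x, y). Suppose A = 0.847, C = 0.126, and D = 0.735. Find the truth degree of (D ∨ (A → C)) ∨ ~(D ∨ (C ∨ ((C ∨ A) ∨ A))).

A → C = min(1, 1 − 0.847 + 0.126) = min(1, 0.279) = 0.279
D ∨ (A → C) = max(0.735, 0.279) = 0.735
C ∨ A = max(0.126, 0.847) = 0.847
(C ∨ A) ∨ A = max(0.847, 0.847) = 0.847
C ∨ ((C ∨ A) ∨ A) = max(0.126, 0.847) = 0.847
D ∨ (C ∨ ((C ∨ A) ∨ A)) = max(0.735, 0.847) = 0.847
~(D ∨ (C ∨ ((C ∨ A) ∨ A))) = 1 − 0.847 = 0.153
(D ∨ (A → C)) ∨ ~(D ∨ (C ∨ ((C ∨ A) ∨ A))) = max(0.735, 0.153) = 0.735

0.735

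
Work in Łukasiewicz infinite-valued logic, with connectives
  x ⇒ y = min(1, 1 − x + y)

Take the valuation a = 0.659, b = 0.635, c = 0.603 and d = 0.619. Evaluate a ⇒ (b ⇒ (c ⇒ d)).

c ⇒ d = min(1, 1 − 0.603 + 0.619) = min(1, 1.016) = 1.000
b ⇒ (c ⇒ d) = min(1, 1 − 0.635 + 1.000) = min(1, 1.365) = 1.000
a ⇒ (b ⇒ (c ⇒ d)) = min(1, 1 − 0.659 + 1.000) = min(1, 1.341) = 1.000

1.000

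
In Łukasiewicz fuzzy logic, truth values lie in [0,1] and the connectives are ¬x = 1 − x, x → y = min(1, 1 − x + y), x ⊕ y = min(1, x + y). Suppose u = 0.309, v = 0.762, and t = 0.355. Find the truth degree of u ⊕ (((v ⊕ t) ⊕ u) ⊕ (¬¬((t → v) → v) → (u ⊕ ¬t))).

v ⊕ t = min(1, 0.762 + 0.355) = min(1, 1.117) = 1.000
(v ⊕ t) ⊕ u = min(1, 1.000 + 0.309) = min(1, 1.309) = 1.000
t → v = min(1, 1 − 0.355 + 0.762) = min(1, 1.407) = 1.000
(t → v) → v = min(1, 1 − 1.000 + 0.762) = min(1, 0.762) = 0.762
¬((t → v) → v) = 1 − 0.762 = 0.238
¬¬((t → v) → v) = 1 − 0.238 = 0.762
¬t = 1 − 0.355 = 0.645
u ⊕ ¬t = min(1, 0.309 + 0.645) = min(1, 0.954) = 0.954
¬¬((t → v) → v) → (u ⊕ ¬t) = min(1, 1 − 0.762 + 0.954) = min(1, 1.192) = 1.000
((v ⊕ t) ⊕ u) ⊕ (¬¬((t → v) → v) → (u ⊕ ¬t)) = min(1, 1.000 + 1.000) = min(1, 2.000) = 1.000
u ⊕ (((v ⊕ t) ⊕ u) ⊕ (¬¬((t → v) → v) → (u ⊕ ¬t))) = min(1, 0.309 + 1.000) = min(1, 1.309) = 1.000

1.000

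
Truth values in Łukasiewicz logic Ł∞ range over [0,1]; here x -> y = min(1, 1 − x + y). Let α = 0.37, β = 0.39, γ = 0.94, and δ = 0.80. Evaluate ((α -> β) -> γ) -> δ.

α -> β = min(1, 1 − 0.37 + 0.39) = min(1, 1.02) = 1.00
(α -> β) -> γ = min(1, 1 − 1.00 + 0.94) = min(1, 0.94) = 0.94
((α -> β) -> γ) -> δ = min(1, 1 − 0.94 + 0.80) = min(1, 0.86) = 0.86

0.86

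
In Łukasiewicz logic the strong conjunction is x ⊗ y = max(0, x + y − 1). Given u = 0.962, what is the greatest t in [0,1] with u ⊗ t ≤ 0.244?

The residuum of the Łukasiewicz t-norm gives the supremum: min(1, 1 − 0.962 + 0.244).
1 − 0.962 + 0.244 = 0.282, so t = min(1, 0.282) = 0.282.
Check: 0.962 ⊗ 0.282 = max(0, 0.244) = 0.244 ≤ 0.244.

0.282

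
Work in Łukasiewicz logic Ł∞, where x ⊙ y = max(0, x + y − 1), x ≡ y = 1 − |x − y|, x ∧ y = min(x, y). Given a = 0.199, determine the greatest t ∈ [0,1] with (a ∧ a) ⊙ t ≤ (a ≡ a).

1.000

a ∧ a = min(0.199, 0.199) = 0.199
So the left factor is a ∧ a = 0.199.
a ≡ a = 1 − |0.199 − 0.199| = 1 − 0.000 = 1.000
So the right-hand bound is a ≡ a = 1.000.
The residuum of the Łukasiewicz t-norm gives the supremum: min(1, 1 − 0.199 + 1.000).
1 − 0.199 + 1.000 = 1.801, so t = min(1, 1.801) = 1.000.
Check: 0.199 ⊙ 1.000 = max(0, 0.199) = 0.199 ≤ 1.000.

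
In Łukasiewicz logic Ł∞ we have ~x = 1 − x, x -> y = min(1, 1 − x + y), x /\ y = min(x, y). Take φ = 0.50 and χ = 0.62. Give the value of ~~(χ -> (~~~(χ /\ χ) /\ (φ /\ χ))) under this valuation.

χ /\ χ = min(0.62, 0.62) = 0.62
~(χ /\ χ) = 1 − 0.62 = 0.38
~~(χ /\ χ) = 1 − 0.38 = 0.62
~~~(χ /\ χ) = 1 − 0.62 = 0.38
φ /\ χ = min(0.50, 0.62) = 0.50
~~~(χ /\ χ) /\ (φ /\ χ) = min(0.38, 0.50) = 0.38
χ -> (~~~(χ /\ χ) /\ (φ /\ χ)) = min(1, 1 − 0.62 + 0.38) = min(1, 0.76) = 0.76
~(χ -> (~~~(χ /\ χ) /\ (φ /\ χ))) = 1 − 0.76 = 0.24
~~(χ -> (~~~(χ /\ χ) /\ (φ /\ χ))) = 1 − 0.24 = 0.76

0.76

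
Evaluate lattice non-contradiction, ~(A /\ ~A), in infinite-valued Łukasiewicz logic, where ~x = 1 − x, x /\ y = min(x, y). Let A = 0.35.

0.65

~A = 1 − 0.35 = 0.65
A /\ ~A = min(0.35, 0.65) = 0.35
~(A /\ ~A) = 1 − 0.35 = 0.65
(The value 0.65 < 1 shows this instance is not satisfied; not a Ł∞-tautology — its value is 1 − min(a, 1−a).)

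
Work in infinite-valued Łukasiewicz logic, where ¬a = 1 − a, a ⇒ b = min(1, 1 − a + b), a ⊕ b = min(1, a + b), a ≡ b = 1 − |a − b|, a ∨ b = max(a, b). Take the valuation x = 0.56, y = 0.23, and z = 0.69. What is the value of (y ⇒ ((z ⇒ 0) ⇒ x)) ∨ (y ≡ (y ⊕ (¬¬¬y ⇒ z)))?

1.00

z ⇒ 0 = min(1, 1 − 0.69 + 0.00) = min(1, 0.31) = 0.31
(z ⇒ 0) ⇒ x = min(1, 1 − 0.31 + 0.56) = min(1, 1.25) = 1.00
y ⇒ ((z ⇒ 0) ⇒ x) = min(1, 1 − 0.23 + 1.00) = min(1, 1.77) = 1.00
¬y = 1 − 0.23 = 0.77
¬¬y = 1 − 0.77 = 0.23
¬¬¬y = 1 − 0.23 = 0.77
¬¬¬y ⇒ z = min(1, 1 − 0.77 + 0.69) = min(1, 0.92) = 0.92
y ⊕ (¬¬¬y ⇒ z) = min(1, 0.23 + 0.92) = min(1, 1.15) = 1.00
y ≡ (y ⊕ (¬¬¬y ⇒ z)) = 1 − |0.23 − 1.00| = 1 − 0.77 = 0.23
(y ⇒ ((z ⇒ 0) ⇒ x)) ∨ (y ≡ (y ⊕ (¬¬¬y ⇒ z))) = max(1.00, 0.23) = 1.00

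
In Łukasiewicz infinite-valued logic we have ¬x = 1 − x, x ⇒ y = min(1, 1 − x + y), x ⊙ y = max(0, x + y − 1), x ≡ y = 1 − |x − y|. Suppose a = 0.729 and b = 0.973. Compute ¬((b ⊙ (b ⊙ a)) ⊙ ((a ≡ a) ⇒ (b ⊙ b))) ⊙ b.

b ⊙ a = max(0, 0.973 + 0.729 − 1) = max(0, 0.702) = 0.702
b ⊙ (b ⊙ a) = max(0, 0.973 + 0.702 − 1) = max(0, 0.675) = 0.675
a ≡ a = 1 − |0.729 − 0.729| = 1 − 0.000 = 1.000
b ⊙ b = max(0, 0.973 + 0.973 − 1) = max(0, 0.946) = 0.946
(a ≡ a) ⇒ (b ⊙ b) = min(1, 1 − 1.000 + 0.946) = min(1, 0.946) = 0.946
(b ⊙ (b ⊙ a)) ⊙ ((a ≡ a) ⇒ (b ⊙ b)) = max(0, 0.675 + 0.946 − 1) = max(0, 0.621) = 0.621
¬((b ⊙ (b ⊙ a)) ⊙ ((a ≡ a) ⇒ (b ⊙ b))) = 1 − 0.621 = 0.379
¬((b ⊙ (b ⊙ a)) ⊙ ((a ≡ a) ⇒ (b ⊙ b))) ⊙ b = max(0, 0.379 + 0.973 − 1) = max(0, 0.352) = 0.352

0.352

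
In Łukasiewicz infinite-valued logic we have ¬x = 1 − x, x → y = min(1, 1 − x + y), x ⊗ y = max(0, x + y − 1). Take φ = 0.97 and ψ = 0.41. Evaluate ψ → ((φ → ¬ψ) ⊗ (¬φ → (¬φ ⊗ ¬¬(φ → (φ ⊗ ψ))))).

¬ψ = 1 − 0.41 = 0.59
φ → ¬ψ = min(1, 1 − 0.97 + 0.59) = min(1, 0.62) = 0.62
¬φ = 1 − 0.97 = 0.03
φ ⊗ ψ = max(0, 0.97 + 0.41 − 1) = max(0, 0.38) = 0.38
φ → (φ ⊗ ψ) = min(1, 1 − 0.97 + 0.38) = min(1, 0.41) = 0.41
¬(φ → (φ ⊗ ψ)) = 1 − 0.41 = 0.59
¬¬(φ → (φ ⊗ ψ)) = 1 − 0.59 = 0.41
¬φ ⊗ ¬¬(φ → (φ ⊗ ψ)) = max(0, 0.03 + 0.41 − 1) = max(0, -0.56) = 0.00
¬φ → (¬φ ⊗ ¬¬(φ → (φ ⊗ ψ))) = min(1, 1 − 0.03 + 0.00) = min(1, 0.97) = 0.97
(φ → ¬ψ) ⊗ (¬φ → (¬φ ⊗ ¬¬(φ → (φ ⊗ ψ)))) = max(0, 0.62 + 0.97 − 1) = max(0, 0.59) = 0.59
ψ → ((φ → ¬ψ) ⊗ (¬φ → (¬φ ⊗ ¬¬(φ → (φ ⊗ ψ))))) = min(1, 1 − 0.41 + 0.59) = min(1, 1.18) = 1.00

1.00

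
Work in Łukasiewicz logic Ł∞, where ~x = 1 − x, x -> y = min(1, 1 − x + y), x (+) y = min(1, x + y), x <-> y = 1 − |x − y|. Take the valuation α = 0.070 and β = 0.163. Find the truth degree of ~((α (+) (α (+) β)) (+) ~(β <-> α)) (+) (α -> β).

α (+) β = min(1, 0.070 + 0.163) = min(1, 0.233) = 0.233
α (+) (α (+) β) = min(1, 0.070 + 0.233) = min(1, 0.303) = 0.303
β <-> α = 1 − |0.163 − 0.070| = 1 − 0.093 = 0.907
~(β <-> α) = 1 − 0.907 = 0.093
(α (+) (α (+) β)) (+) ~(β <-> α) = min(1, 0.303 + 0.093) = min(1, 0.396) = 0.396
~((α (+) (α (+) β)) (+) ~(β <-> α)) = 1 − 0.396 = 0.604
α -> β = min(1, 1 − 0.070 + 0.163) = min(1, 1.093) = 1.000
~((α (+) (α (+) β)) (+) ~(β <-> α)) (+) (α -> β) = min(1, 0.604 + 1.000) = min(1, 1.604) = 1.000

1.000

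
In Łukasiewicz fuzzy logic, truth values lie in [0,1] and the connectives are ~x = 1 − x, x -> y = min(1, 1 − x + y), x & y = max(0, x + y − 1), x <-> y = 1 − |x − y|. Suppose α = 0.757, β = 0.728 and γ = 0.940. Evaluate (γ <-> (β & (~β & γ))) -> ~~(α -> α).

1.000

~β = 1 − 0.728 = 0.272
~β & γ = max(0, 0.272 + 0.940 − 1) = max(0, 0.212) = 0.212
β & (~β & γ) = max(0, 0.728 + 0.212 − 1) = max(0, -0.060) = 0.000
γ <-> (β & (~β & γ)) = 1 − |0.940 − 0.000| = 1 − 0.940 = 0.060
α -> α = min(1, 1 − 0.757 + 0.757) = min(1, 1.000) = 1.000
~(α -> α) = 1 − 1.000 = 0.000
~~(α -> α) = 1 − 0.000 = 1.000
(γ <-> (β & (~β & γ))) -> ~~(α -> α) = min(1, 1 − 0.060 + 1.000) = min(1, 1.940) = 1.000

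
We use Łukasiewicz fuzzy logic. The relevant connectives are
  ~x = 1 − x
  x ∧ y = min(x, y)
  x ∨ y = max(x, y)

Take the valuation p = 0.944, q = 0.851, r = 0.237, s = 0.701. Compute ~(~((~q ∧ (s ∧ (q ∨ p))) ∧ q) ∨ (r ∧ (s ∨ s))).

~q = 1 − 0.851 = 0.149
q ∨ p = max(0.851, 0.944) = 0.944
s ∧ (q ∨ p) = min(0.701, 0.944) = 0.701
~q ∧ (s ∧ (q ∨ p)) = min(0.149, 0.701) = 0.149
(~q ∧ (s ∧ (q ∨ p))) ∧ q = min(0.149, 0.851) = 0.149
~((~q ∧ (s ∧ (q ∨ p))) ∧ q) = 1 − 0.149 = 0.851
s ∨ s = max(0.701, 0.701) = 0.701
r ∧ (s ∨ s) = min(0.237, 0.701) = 0.237
~((~q ∧ (s ∧ (q ∨ p))) ∧ q) ∨ (r ∧ (s ∨ s)) = max(0.851, 0.237) = 0.851
~(~((~q ∧ (s ∧ (q ∨ p))) ∧ q) ∨ (r ∧ (s ∨ s))) = 1 − 0.851 = 0.149

0.149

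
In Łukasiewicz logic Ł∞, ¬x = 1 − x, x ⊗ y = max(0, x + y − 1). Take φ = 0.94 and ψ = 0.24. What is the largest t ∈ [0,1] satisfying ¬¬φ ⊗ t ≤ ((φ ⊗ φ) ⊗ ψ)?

0.18

¬φ = 1 − 0.94 = 0.06
¬¬φ = 1 − 0.06 = 0.94
So the left factor is ¬¬φ = 0.94.
φ ⊗ φ = max(0, 0.94 + 0.94 − 1) = max(0, 0.88) = 0.88
(φ ⊗ φ) ⊗ ψ = max(0, 0.88 + 0.24 − 1) = max(0, 0.12) = 0.12
So the right-hand bound is (φ ⊗ φ) ⊗ ψ = 0.12.
The residuum of the Łukasiewicz t-norm gives the supremum: min(1, 1 − 0.94 + 0.12).
1 − 0.94 + 0.12 = 0.18, so t = min(1, 0.18) = 0.18.
Check: 0.94 ⊗ 0.18 = max(0, 0.12) = 0.12 ≤ 0.12.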